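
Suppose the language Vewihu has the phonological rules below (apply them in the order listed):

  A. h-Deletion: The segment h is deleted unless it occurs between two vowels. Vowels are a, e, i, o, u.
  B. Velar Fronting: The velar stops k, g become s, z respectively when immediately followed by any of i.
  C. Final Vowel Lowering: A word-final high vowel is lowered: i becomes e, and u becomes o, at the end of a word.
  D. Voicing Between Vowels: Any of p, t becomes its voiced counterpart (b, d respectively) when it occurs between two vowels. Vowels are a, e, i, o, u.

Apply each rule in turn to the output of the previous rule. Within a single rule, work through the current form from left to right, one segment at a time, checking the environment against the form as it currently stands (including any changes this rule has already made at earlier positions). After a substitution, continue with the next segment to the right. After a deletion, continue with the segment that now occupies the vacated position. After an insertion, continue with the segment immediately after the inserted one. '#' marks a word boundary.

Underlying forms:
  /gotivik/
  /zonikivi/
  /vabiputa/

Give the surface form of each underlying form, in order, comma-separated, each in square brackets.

/gotivik/:
  A h-Deletion: no change — [gotivik]
  B Velar Fronting: no change — [gotivik]
  C Final Vowel Lowering: no change — [gotivik]
  D Voicing Between Vowels: [gotivik] → [godivik]
/zonikivi/:
  A h-Deletion: no change — [zonikivi]
  B Velar Fronting: [zonikivi] → [zonisivi]
  C Final Vowel Lowering: [zonisivi] → [zonisive]
  D Voicing Between Vowels: no change — [zonisive]
/vabiputa/:
  A h-Deletion: no change — [vabiputa]
  B Velar Fronting: no change — [vabiputa]
  C Final Vowel Lowering: no change — [vabiputa]
  D Voicing Between Vowels: [vabiputa] → [vabibuda]

[godivik], [zonisive], [vabibuda]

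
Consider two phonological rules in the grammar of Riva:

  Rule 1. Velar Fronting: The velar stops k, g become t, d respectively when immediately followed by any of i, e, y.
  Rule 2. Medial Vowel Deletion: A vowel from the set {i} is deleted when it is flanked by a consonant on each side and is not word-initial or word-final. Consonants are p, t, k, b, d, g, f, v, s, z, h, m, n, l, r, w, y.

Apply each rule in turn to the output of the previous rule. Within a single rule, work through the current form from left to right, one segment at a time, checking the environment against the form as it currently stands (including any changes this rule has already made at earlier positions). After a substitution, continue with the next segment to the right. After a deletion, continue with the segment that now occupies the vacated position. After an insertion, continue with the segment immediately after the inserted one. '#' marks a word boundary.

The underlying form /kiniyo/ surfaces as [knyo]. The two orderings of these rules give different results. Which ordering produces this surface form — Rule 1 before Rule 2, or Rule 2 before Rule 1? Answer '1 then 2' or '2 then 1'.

2 then 1

Order 1 then 2:
  1 Velar Fronting: [kiniyo] → [tiniyo]
  2 Medial Vowel Deletion: [tiniyo] → [tnyo]
  result: [tnyo]
Order 2 then 1:
  2 Medial Vowel Deletion: [kiniyo] → [knyo]
  1 Velar Fronting: no change — [knyo]
  result: [knyo]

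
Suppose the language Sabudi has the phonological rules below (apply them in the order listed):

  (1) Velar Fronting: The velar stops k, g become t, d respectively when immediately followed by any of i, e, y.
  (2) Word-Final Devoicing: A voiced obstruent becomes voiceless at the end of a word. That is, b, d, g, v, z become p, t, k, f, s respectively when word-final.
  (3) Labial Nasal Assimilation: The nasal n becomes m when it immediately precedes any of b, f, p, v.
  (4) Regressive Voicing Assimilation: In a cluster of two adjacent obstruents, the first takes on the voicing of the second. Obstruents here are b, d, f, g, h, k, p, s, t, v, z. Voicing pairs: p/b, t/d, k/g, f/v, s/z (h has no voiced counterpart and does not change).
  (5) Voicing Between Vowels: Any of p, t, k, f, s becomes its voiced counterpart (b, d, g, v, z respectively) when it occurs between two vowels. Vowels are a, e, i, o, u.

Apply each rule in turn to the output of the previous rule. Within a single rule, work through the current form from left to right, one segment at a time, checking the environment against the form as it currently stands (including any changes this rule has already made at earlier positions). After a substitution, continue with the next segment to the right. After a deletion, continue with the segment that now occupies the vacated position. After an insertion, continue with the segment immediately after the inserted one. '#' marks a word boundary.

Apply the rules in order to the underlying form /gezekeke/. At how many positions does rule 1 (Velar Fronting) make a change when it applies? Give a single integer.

3

(1) Velar Fronting: [gezekeke] → [dezetete]
(2) Word-Final Devoicing: no change — [dezetete]
(3) Labial Nasal Assimilation: no change — [dezetete]
(4) Regressive Voicing Assimilation: no change — [dezetete]
(5) Voicing Between Vowels: [dezetete] → [dezedede]
Rule 1 changed 3 position(s).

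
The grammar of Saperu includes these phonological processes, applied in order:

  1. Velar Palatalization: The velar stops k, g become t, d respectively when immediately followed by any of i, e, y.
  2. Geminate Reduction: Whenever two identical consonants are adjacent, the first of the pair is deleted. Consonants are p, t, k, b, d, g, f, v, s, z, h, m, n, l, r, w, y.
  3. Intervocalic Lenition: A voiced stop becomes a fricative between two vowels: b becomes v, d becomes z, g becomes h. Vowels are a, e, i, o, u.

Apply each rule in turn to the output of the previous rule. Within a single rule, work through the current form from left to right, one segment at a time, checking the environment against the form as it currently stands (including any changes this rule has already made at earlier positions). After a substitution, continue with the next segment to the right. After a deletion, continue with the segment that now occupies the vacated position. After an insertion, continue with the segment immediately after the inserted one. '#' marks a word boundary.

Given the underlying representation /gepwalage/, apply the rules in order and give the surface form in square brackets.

1 Velar Palatalization: [gepwalage] → [depwalade]
2 Geminate Reduction: no change — [depwalade]
3 Intervocalic Lenition: [depwalade] → [depwalaze]

[depwalaze]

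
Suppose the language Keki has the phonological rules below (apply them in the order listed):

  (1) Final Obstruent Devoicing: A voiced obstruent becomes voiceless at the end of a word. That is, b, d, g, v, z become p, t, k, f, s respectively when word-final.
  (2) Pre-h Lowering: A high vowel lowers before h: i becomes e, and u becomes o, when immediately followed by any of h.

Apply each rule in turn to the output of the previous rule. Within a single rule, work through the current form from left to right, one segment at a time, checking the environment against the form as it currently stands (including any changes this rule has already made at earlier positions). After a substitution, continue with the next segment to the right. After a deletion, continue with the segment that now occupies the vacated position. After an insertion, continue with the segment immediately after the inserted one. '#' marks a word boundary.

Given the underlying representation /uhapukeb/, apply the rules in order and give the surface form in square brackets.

[ohapukep]

(1) Final Obstruent Devoicing: [uhapukeb] → [uhapukep]
(2) Pre-h Lowering: [uhapukep] → [ohapukep]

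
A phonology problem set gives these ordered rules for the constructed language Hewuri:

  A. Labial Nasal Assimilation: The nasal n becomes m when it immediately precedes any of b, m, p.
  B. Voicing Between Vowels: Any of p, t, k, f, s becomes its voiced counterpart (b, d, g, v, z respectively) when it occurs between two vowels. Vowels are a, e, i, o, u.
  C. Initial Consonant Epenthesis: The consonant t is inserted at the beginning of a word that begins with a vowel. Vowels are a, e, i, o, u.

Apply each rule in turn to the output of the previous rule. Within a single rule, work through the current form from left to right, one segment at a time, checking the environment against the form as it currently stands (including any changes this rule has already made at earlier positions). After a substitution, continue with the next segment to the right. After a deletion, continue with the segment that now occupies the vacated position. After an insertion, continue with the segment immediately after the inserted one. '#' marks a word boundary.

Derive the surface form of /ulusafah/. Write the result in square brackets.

[tuluzavah]

A Labial Nasal Assimilation: no change — [ulusafah]
B Voicing Between Vowels: [ulusafah] → [uluzavah]
C Initial Consonant Epenthesis: [uluzavah] → [tuluzavah]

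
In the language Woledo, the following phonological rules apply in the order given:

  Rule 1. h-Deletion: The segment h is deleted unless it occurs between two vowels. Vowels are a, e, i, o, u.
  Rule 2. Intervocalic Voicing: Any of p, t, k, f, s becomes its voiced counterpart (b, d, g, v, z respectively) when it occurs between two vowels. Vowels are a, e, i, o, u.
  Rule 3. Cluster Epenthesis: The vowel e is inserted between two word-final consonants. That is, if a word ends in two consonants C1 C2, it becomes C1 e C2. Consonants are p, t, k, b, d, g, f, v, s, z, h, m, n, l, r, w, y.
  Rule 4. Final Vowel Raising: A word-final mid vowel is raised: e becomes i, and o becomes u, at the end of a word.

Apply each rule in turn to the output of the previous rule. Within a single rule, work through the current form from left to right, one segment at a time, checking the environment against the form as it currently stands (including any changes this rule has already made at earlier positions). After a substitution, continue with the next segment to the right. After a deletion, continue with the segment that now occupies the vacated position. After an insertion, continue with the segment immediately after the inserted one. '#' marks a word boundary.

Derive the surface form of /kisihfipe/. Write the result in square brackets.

[kizivibi]

Rule 1 h-Deletion: [kisihfipe] → [kisifipe]
Rule 2 Intervocalic Voicing: [kisifipe] → [kizivibe]
Rule 3 Cluster Epenthesis: no change — [kizivibe]
Rule 4 Final Vowel Raising: [kizivibe] → [kizivibi]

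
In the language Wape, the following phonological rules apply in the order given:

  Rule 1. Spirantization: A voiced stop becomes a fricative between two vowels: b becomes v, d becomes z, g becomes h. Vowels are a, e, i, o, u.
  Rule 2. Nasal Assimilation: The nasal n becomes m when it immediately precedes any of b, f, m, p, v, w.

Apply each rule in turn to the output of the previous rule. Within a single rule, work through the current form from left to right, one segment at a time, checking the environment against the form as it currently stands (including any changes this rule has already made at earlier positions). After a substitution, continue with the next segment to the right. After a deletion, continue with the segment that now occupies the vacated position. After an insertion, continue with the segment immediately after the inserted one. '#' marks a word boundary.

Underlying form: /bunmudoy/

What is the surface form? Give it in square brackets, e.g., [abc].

Rule 1 Spirantization: [bunmudoy] → [bunmuzoy]
Rule 2 Nasal Assimilation: [bunmuzoy] → [bummuzoy]

[bummuzoy]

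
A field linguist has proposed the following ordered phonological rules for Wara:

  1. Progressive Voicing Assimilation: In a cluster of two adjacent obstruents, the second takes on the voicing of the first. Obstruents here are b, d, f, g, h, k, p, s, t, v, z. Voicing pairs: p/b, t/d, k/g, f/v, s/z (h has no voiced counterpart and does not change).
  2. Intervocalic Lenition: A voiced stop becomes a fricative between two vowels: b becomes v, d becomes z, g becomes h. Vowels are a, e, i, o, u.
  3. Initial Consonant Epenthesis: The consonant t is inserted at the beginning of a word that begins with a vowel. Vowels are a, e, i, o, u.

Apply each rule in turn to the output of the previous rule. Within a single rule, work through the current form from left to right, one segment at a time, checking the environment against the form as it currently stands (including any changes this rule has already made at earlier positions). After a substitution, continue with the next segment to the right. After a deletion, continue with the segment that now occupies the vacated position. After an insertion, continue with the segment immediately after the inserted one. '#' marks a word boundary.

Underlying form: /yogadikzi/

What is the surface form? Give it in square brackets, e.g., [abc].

1 Progressive Voicing Assimilation: [yogadikzi] → [yogadiksi]
2 Intervocalic Lenition: [yogadiksi] → [yohaziksi]
3 Initial Consonant Epenthesis: no change — [yohaziksi]

[yohaziksi]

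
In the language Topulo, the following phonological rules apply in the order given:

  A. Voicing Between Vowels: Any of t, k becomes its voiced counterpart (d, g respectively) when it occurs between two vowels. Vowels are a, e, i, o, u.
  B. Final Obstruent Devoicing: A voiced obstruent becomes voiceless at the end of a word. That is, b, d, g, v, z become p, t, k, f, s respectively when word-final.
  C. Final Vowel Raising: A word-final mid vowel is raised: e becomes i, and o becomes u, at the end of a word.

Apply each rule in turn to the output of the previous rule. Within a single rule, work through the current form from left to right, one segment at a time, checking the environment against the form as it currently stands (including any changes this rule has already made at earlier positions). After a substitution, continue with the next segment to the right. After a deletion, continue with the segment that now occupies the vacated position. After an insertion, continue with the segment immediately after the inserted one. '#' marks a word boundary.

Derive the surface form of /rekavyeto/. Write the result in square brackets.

A Voicing Between Vowels: [rekavyeto] → [regavyedo]
B Final Obstruent Devoicing: no change — [regavyedo]
C Final Vowel Raising: [regavyedo] → [regavyedu]

[regavyedu]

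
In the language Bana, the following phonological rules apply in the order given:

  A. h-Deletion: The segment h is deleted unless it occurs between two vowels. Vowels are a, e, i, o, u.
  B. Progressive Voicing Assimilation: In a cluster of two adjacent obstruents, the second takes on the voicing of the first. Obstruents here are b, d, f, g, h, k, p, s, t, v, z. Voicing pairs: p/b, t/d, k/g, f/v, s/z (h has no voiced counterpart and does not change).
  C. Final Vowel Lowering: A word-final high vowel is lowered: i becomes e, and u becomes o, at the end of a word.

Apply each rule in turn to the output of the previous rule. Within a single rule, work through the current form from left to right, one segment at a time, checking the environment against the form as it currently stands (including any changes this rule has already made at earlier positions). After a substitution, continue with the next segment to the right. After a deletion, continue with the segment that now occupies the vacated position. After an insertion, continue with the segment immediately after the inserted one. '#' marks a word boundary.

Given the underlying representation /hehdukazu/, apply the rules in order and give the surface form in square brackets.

A h-Deletion: [hehdukazu] → [edukazu]
B Progressive Voicing Assimilation: no change — [edukazu]
C Final Vowel Lowering: [edukazu] → [edukazo]

[edukazo]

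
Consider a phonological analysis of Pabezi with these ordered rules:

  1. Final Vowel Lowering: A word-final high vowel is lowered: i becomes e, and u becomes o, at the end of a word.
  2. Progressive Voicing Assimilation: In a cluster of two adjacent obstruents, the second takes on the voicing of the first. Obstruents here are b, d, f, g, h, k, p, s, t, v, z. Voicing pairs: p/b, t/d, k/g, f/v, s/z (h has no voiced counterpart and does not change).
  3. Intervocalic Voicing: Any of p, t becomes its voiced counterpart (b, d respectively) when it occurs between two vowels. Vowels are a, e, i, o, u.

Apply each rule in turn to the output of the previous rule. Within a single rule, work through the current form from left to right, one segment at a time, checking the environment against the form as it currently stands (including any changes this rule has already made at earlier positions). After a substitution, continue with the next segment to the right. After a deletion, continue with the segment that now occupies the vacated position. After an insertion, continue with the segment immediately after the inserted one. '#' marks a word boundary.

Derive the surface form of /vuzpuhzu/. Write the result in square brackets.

1 Final Vowel Lowering: [vuzpuhzu] → [vuzpuhzo]
2 Progressive Voicing Assimilation: [vuzpuhzo] → [vuzbuhso]
3 Intervocalic Voicing: no change — [vuzbuhso]

[vuzbuhso]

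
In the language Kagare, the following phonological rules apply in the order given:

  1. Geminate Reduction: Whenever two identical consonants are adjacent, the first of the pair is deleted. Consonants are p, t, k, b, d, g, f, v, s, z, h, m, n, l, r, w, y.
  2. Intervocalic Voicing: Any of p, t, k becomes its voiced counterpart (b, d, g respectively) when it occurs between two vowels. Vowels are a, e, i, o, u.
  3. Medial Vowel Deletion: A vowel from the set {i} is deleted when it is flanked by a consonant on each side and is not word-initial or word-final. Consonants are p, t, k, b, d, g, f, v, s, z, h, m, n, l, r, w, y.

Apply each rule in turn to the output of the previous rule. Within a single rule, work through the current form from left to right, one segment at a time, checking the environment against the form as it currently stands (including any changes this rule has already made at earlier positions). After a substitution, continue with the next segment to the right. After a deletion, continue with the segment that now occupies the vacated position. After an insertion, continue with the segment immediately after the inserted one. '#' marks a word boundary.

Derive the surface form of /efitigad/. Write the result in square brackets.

[efdgad]

1 Geminate Reduction: no change — [efitigad]
2 Intervocalic Voicing: [efitigad] → [efidigad]
3 Medial Vowel Deletion: [efidigad] → [efdgad]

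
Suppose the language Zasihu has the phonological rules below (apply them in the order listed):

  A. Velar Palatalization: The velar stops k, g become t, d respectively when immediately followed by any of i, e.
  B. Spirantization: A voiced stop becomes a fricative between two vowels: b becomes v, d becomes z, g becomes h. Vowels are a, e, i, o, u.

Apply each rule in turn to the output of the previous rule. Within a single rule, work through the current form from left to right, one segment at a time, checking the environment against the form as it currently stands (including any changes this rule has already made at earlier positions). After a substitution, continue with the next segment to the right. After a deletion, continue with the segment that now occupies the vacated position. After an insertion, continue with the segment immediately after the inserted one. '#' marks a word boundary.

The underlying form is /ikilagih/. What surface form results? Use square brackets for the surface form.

A Velar Palatalization: [ikilagih] → [itiladih]
B Spirantization: [itiladih] → [itilazih]

[itilazih]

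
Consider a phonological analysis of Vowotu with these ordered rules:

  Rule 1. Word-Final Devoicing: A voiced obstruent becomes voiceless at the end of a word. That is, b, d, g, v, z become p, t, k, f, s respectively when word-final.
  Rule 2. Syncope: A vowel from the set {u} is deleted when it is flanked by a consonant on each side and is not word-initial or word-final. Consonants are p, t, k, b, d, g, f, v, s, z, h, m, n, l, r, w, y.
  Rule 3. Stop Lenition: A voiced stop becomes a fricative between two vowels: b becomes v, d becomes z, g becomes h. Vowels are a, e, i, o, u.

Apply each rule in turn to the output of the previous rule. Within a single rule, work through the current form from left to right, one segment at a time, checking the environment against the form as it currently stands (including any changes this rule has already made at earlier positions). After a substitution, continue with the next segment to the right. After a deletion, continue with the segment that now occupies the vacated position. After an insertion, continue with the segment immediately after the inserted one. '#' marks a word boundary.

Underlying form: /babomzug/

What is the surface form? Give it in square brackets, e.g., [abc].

[bavomzk]

Rule 1 Word-Final Devoicing: [babomzug] → [babomzuk]
Rule 2 Syncope: [babomzuk] → [babomzk]
Rule 3 Stop Lenition: [babomzk] → [bavomzk]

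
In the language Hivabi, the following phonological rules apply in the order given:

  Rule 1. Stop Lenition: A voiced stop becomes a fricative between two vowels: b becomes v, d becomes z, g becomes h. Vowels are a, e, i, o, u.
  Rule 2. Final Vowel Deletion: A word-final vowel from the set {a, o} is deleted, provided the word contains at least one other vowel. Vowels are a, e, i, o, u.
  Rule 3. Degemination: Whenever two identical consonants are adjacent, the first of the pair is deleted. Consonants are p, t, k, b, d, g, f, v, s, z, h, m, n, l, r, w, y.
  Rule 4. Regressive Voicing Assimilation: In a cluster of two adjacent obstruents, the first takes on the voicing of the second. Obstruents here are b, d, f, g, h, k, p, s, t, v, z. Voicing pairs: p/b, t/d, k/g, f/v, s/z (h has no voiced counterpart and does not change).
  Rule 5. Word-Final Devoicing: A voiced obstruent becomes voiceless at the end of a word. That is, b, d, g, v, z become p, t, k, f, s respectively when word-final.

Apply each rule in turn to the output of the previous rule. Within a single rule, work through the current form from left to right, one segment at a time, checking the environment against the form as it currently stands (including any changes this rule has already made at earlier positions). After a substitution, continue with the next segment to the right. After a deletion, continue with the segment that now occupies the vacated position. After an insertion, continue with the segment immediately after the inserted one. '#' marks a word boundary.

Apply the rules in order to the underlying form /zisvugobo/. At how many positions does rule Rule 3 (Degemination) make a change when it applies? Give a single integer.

Rule 1 Stop Lenition: [zisvugobo] → [zisvuhovo]
Rule 2 Final Vowel Deletion: [zisvuhovo] → [zisvuhov]
Rule 3 Degemination: no change — [zisvuhov]
Rule 4 Regressive Voicing Assimilation: [zisvuhov] → [zizvuhov]
Rule 5 Word-Final Devoicing: [zizvuhov] → [zizvuhof]
Rule Rule 3 changed 0 position(s).

0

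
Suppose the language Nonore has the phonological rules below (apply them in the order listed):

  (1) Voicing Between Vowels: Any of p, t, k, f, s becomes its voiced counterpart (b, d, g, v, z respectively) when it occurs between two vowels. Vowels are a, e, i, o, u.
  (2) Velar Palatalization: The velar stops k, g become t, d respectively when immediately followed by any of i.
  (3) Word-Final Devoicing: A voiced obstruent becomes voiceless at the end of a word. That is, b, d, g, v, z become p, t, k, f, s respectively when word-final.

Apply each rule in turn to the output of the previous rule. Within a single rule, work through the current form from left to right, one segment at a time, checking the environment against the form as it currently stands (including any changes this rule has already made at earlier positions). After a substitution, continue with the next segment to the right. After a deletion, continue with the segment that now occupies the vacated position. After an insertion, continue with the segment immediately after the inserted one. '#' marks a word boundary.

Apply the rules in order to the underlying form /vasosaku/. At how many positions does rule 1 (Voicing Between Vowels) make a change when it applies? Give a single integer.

(1) Voicing Between Vowels: [vasosaku] → [vazozagu]
(2) Velar Palatalization: no change — [vazozagu]
(3) Word-Final Devoicing: no change — [vazozagu]
Rule 1 changed 3 position(s).

3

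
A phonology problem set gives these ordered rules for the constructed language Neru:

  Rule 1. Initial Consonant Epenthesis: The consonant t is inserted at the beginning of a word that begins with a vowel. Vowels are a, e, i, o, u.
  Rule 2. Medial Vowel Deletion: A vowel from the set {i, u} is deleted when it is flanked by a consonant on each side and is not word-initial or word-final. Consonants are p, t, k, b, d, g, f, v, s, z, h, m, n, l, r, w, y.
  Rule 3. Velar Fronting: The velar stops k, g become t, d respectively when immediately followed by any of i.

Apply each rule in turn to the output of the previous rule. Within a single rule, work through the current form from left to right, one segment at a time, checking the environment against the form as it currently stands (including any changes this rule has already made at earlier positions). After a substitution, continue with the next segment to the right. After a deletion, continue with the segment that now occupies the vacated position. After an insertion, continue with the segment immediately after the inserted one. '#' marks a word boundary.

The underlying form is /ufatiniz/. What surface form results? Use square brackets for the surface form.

[tfatnz]

Rule 1 Initial Consonant Epenthesis: [ufatiniz] → [tufatiniz]
Rule 2 Medial Vowel Deletion: [tufatiniz] → [tfatnz]
Rule 3 Velar Fronting: no change — [tfatnz]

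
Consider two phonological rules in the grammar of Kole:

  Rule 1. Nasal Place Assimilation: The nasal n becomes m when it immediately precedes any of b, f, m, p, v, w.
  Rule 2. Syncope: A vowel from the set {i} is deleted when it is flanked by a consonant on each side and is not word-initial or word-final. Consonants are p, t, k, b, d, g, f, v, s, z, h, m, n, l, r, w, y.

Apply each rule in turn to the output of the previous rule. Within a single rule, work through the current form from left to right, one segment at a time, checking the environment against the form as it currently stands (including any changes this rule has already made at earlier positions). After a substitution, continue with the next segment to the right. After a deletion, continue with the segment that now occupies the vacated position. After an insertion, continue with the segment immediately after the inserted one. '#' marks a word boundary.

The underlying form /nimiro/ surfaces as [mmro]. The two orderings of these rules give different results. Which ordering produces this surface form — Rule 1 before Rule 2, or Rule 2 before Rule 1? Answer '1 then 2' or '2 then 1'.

2 then 1

Order 1 then 2:
  1 Nasal Place Assimilation: no change — [nimiro]
  2 Syncope: [nimiro] → [nmro]
  result: [nmro]
Order 2 then 1:
  2 Syncope: [nimiro] → [nmro]
  1 Nasal Place Assimilation: [nmro] → [mmro]
  result: [mmro]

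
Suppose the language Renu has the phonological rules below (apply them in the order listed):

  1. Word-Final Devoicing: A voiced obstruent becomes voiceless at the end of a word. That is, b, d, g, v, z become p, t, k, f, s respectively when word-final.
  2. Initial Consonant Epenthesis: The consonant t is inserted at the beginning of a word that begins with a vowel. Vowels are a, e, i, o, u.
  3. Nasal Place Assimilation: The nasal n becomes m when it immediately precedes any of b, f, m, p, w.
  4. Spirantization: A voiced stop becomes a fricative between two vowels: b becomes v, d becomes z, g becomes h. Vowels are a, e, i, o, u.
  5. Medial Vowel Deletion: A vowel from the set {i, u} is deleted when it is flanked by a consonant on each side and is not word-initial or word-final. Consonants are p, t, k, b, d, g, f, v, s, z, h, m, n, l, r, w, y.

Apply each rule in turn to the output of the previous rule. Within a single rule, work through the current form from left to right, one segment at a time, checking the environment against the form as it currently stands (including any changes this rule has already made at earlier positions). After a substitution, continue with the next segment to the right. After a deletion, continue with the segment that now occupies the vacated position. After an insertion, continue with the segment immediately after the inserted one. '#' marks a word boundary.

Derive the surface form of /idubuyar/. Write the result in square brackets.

[tzvyar]

1 Word-Final Devoicing: no change — [idubuyar]
2 Initial Consonant Epenthesis: [idubuyar] → [tidubuyar]
3 Nasal Place Assimilation: no change — [tidubuyar]
4 Spirantization: [tidubuyar] → [tizuvuyar]
5 Medial Vowel Deletion: [tizuvuyar] → [tzvyar]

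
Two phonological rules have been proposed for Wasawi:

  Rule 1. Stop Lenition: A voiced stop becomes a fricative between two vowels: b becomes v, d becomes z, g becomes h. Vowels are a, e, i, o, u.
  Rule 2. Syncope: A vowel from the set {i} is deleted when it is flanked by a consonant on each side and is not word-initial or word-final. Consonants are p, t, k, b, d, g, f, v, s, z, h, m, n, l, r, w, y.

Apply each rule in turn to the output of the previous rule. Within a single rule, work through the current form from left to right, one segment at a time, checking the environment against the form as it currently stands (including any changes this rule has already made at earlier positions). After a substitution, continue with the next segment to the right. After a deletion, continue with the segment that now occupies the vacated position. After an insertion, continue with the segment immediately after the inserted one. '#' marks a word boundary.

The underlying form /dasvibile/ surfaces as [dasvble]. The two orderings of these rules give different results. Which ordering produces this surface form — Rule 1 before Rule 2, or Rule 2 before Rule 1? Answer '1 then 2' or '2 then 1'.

2 then 1

Order 1 then 2:
  1 Stop Lenition: [dasvibile] → [dasvivile]
  2 Syncope: [dasvivile] → [dasvvle]
  result: [dasvvle]
Order 2 then 1:
  2 Syncope: [dasvibile] → [dasvble]
  1 Stop Lenition: no change — [dasvble]
  result: [dasvble]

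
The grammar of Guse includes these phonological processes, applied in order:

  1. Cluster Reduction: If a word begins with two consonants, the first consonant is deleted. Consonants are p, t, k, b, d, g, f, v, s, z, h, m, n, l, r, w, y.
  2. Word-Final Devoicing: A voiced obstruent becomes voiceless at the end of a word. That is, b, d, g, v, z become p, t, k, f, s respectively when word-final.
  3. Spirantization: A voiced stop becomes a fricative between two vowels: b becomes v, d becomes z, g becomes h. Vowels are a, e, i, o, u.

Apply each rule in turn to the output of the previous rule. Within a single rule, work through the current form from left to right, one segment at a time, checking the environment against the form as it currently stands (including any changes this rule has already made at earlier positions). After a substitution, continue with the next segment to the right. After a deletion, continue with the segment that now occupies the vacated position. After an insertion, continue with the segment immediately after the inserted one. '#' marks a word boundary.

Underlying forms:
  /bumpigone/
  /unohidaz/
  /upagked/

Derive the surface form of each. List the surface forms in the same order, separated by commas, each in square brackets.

/bumpigone/:
  1 Cluster Reduction: no change — [bumpigone]
  2 Word-Final Devoicing: no change — [bumpigone]
  3 Spirantization: [bumpigone] → [bumpihone]
/unohidaz/:
  1 Cluster Reduction: no change — [unohidaz]
  2 Word-Final Devoicing: [unohidaz] → [unohidas]
  3 Spirantization: [unohidas] → [unohizas]
/upagked/:
  1 Cluster Reduction: no change — [upagked]
  2 Word-Final Devoicing: [upagked] → [upagket]
  3 Spirantization: no change — [upagket]

[bumpihone], [unohizas], [upagket]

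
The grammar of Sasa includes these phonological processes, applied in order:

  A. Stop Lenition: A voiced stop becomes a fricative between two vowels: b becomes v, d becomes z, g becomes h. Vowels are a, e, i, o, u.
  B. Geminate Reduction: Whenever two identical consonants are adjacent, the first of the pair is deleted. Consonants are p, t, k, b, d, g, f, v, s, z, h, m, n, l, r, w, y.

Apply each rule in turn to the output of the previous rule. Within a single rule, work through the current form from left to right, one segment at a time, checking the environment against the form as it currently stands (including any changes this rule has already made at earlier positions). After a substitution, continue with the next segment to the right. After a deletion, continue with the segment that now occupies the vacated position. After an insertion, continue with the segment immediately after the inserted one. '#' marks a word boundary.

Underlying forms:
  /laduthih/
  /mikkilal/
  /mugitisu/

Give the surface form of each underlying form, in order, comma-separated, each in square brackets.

[lazuthih], [mikilal], [muhitisu]

/laduthih/:
  A Stop Lenition: [laduthih] → [lazuthih]
  B Geminate Reduction: no change — [lazuthih]
/mikkilal/:
  A Stop Lenition: no change — [mikkilal]
  B Geminate Reduction: [mikkilal] → [mikilal]
/mugitisu/:
  A Stop Lenition: [mugitisu] → [muhitisu]
  B Geminate Reduction: no change — [muhitisu]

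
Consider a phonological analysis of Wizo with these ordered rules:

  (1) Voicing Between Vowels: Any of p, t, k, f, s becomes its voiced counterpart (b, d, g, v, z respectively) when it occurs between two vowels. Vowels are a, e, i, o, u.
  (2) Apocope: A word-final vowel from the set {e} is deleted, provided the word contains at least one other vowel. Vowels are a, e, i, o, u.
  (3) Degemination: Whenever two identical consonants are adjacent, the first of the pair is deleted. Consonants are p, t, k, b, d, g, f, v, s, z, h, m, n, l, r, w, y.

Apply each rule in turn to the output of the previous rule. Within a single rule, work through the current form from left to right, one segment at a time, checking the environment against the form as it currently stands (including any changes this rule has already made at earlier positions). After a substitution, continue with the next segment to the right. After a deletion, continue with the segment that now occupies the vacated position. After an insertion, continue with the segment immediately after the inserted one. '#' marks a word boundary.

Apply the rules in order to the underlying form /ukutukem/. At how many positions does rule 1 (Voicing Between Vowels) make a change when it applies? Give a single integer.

3

(1) Voicing Between Vowels: [ukutukem] → [ugudugem]
(2) Apocope: no change — [ugudugem]
(3) Degemination: no change — [ugudugem]
Rule 1 changed 3 position(s).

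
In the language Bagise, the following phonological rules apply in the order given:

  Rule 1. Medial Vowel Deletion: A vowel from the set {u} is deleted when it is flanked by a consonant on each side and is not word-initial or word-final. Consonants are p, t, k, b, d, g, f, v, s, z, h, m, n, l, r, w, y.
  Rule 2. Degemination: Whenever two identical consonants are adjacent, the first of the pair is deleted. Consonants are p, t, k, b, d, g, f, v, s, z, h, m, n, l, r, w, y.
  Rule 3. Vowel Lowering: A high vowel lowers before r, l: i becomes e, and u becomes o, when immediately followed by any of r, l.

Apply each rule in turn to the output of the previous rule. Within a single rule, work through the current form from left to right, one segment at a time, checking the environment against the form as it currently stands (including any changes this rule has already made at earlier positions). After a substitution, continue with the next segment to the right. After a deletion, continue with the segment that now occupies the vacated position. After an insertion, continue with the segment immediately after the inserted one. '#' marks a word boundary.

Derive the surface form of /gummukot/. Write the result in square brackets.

[gmkot]

Rule 1 Medial Vowel Deletion: [gummukot] → [gmmkot]
Rule 2 Degemination: [gmmkot] → [gmkot]
Rule 3 Vowel Lowering: no change — [gmkot]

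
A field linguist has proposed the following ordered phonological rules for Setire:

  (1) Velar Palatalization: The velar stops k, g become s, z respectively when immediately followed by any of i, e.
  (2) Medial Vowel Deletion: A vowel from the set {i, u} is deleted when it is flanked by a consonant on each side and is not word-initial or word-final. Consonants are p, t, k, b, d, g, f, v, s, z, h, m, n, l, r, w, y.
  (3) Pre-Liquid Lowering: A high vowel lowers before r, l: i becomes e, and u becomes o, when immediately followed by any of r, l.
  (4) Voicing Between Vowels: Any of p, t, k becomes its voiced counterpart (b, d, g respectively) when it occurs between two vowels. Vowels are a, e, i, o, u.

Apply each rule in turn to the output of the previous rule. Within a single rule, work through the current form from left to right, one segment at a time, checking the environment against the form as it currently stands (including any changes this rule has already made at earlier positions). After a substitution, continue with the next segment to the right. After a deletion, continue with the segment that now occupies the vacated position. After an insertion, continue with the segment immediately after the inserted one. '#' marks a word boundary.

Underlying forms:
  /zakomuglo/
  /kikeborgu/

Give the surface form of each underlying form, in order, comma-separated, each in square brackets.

/zakomuglo/:
  (1) Velar Palatalization: no change — [zakomuglo]
  (2) Medial Vowel Deletion: [zakomuglo] → [zakomglo]
  (3) Pre-Liquid Lowering: no change — [zakomglo]
  (4) Voicing Between Vowels: [zakomglo] → [zagomglo]
/kikeborgu/:
  (1) Velar Palatalization: [kikeborgu] → [siseborgu]
  (2) Medial Vowel Deletion: [siseborgu] → [sseborgu]
  (3) Pre-Liquid Lowering: no change — [sseborgu]
  (4) Voicing Between Vowels: no change — [sseborgu]

[zagomglo], [sseborgu]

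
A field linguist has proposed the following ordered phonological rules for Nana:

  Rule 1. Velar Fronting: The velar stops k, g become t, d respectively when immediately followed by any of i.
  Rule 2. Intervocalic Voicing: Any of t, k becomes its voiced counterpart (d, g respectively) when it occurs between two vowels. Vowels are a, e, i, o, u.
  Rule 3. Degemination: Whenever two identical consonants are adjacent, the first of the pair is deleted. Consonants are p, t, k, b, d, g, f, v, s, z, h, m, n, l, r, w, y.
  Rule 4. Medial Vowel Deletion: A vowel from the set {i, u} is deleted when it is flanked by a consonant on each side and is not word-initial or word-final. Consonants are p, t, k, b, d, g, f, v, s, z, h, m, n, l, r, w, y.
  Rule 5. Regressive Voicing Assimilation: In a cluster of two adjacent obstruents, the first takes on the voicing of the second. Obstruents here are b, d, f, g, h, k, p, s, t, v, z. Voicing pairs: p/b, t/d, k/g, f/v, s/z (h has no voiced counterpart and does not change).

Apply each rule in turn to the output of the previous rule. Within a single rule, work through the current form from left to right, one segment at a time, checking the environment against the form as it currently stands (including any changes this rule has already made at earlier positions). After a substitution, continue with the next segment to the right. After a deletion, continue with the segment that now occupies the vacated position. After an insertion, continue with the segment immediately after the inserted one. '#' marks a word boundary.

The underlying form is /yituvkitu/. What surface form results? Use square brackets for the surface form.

Rule 1 Velar Fronting: [yituvkitu] → [yituvtitu]
Rule 2 Intervocalic Voicing: [yituvtitu] → [yiduvtidu]
Rule 3 Degemination: no change — [yiduvtidu]
Rule 4 Medial Vowel Deletion: [yiduvtidu] → [ydvtdu]
Rule 5 Regressive Voicing Assimilation: [ydvtdu] → [ydfddu]

[ydfddu]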